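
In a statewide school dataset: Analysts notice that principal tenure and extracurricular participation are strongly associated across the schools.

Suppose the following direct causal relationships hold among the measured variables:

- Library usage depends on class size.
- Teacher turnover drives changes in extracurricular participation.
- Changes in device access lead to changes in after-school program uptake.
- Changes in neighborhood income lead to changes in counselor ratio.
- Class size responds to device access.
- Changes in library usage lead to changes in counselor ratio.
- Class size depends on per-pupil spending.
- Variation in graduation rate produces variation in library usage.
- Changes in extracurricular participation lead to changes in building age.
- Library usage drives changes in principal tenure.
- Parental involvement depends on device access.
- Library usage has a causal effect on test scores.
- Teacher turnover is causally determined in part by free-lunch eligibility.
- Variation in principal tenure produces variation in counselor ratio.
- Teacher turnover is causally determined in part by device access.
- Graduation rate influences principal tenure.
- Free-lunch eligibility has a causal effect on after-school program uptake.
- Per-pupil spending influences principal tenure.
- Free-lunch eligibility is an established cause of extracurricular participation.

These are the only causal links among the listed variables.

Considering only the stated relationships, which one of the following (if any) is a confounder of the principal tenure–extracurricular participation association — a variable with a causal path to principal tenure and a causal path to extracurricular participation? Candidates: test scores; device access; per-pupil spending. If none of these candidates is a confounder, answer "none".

Device access causes principal tenure (device access → class size → library usage → principal tenure) and also causes extracurricular participation (device access → teacher turnover → extracurricular participation); it is a common cause of both.
Each of the other candidates lacks a causal path to at least one of principal tenure and extracurricular participation, so they do not confound the relationship.

device access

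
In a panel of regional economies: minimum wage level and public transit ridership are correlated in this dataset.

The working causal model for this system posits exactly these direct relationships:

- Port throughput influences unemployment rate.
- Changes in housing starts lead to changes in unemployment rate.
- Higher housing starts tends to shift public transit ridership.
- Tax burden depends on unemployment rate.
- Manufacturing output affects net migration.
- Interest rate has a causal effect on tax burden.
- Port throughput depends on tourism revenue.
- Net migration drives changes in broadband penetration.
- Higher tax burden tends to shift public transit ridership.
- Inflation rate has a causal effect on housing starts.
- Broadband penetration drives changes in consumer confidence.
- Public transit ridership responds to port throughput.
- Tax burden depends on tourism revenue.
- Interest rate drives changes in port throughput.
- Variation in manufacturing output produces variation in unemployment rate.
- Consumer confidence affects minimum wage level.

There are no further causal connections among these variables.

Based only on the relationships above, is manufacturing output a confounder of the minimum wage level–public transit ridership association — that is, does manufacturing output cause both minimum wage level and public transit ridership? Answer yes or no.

Manufacturing output has a causal path to minimum wage level (manufacturing output → net migration → broadband penetration → consumer confidence → minimum wage level) and to public transit ridership (manufacturing output → unemployment rate → tax burden → public transit ridership), so it is a common cause of both — a confounder.

yes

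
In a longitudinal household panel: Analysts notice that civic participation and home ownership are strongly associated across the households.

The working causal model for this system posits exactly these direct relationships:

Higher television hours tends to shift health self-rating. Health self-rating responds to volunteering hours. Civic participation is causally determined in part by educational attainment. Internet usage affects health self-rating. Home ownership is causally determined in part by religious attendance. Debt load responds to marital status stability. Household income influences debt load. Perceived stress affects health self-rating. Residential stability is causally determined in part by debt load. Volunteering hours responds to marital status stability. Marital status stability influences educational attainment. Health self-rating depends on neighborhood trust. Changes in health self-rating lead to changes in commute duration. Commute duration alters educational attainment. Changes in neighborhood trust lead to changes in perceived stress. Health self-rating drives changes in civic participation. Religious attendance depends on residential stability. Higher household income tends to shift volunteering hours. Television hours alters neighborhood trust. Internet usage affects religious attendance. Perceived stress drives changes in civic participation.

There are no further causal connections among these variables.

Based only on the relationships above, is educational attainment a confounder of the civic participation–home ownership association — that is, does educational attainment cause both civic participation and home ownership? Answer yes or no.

Educational attainment has no stated causal path to home ownership. A confounder must cause both variables, so educational attainment does not qualify.

no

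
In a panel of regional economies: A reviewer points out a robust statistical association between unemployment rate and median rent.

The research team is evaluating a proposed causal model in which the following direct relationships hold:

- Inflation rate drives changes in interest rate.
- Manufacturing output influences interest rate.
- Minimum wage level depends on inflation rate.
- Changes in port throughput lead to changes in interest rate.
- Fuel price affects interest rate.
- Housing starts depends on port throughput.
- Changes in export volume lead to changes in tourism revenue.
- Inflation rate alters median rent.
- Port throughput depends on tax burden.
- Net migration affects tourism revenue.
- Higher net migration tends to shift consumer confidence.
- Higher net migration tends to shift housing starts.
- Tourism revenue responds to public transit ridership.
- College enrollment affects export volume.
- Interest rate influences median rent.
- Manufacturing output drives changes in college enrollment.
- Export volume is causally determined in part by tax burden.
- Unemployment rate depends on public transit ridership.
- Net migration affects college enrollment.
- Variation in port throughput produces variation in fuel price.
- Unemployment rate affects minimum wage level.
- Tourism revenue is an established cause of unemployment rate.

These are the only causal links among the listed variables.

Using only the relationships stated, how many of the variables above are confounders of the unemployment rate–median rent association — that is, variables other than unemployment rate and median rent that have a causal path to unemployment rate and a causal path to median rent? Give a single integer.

2

The common causes are: manufacturing output (to unemployment rate via manufacturing output → college enrollment → export volume → tourism revenue → unemployment rate; to median rent via manufacturing output → interest rate → median rent); tax burden (to unemployment rate via tax burden → export volume → tourism revenue → unemployment rate; to median rent via tax burden → port throughput → interest rate → median rent).
Every other variable lacks a causal path to at least one of unemployment rate and median rent.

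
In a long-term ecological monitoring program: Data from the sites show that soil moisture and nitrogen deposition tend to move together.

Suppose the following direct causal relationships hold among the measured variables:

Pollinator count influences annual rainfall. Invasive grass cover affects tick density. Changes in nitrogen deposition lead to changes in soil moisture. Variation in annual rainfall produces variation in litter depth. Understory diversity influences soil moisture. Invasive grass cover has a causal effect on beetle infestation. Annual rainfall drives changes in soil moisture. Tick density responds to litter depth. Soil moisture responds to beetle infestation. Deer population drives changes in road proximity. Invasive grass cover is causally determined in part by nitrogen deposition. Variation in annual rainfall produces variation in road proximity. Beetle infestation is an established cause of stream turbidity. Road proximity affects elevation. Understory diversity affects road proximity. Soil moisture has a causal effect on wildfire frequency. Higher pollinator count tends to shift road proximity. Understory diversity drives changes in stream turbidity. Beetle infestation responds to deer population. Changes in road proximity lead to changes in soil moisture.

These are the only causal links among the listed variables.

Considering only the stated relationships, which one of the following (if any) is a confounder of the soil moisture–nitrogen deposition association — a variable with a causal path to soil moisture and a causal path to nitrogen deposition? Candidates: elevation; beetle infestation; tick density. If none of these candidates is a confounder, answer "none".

none

None of the listed candidates has causal paths to both soil moisture and nitrogen deposition in the stated relationships, so none is a common cause.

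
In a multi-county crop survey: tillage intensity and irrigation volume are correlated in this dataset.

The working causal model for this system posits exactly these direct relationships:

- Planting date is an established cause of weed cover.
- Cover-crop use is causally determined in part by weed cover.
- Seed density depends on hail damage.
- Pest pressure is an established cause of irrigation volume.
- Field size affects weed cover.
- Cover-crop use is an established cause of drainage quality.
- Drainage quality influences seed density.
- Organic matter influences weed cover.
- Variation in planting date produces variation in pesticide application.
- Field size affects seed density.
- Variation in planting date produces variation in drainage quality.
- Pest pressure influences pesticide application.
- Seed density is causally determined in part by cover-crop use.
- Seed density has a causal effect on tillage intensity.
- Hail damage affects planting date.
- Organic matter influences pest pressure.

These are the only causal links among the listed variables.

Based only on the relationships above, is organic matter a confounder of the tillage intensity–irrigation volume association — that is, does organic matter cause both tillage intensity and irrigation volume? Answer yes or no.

Organic matter has a causal path to tillage intensity (organic matter → weed cover → cover-crop use → seed density → tillage intensity) and to irrigation volume (organic matter → pest pressure → irrigation volume), so it is a common cause of both — a confounder.

yes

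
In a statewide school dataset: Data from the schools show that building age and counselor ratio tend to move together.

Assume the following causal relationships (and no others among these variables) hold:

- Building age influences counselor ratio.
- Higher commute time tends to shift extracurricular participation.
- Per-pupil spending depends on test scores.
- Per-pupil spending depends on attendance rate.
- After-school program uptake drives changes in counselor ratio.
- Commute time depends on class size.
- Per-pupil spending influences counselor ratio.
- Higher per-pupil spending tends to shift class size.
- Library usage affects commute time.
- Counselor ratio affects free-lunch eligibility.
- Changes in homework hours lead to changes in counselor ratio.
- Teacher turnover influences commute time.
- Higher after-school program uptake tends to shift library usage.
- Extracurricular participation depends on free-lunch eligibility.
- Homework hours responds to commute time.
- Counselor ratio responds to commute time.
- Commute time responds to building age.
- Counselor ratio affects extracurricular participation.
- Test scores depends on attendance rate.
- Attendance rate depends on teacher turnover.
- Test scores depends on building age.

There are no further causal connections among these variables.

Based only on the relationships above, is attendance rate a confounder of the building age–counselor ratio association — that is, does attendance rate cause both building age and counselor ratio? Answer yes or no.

Attendance rate has no stated causal path to building age. A confounder must cause both variables, so attendance rate does not qualify.

no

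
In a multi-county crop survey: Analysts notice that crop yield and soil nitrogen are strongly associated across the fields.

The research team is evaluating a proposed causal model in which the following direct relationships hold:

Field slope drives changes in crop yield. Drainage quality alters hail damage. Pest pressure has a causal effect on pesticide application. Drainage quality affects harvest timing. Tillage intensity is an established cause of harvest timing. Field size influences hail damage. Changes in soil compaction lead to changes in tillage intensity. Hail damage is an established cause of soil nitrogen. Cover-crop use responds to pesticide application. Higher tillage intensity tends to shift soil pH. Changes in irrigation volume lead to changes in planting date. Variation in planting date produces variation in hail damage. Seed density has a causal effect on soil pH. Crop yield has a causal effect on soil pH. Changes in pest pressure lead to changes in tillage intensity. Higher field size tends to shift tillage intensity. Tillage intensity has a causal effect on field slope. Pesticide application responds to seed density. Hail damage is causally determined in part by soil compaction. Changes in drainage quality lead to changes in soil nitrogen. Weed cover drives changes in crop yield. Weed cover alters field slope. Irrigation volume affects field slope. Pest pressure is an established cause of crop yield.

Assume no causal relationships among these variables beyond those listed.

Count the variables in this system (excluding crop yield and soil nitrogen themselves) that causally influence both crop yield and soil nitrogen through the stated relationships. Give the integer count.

The common causes are: field size (to crop yield via field size → tillage intensity → field slope → crop yield; to soil nitrogen via field size → hail damage → soil nitrogen); irrigation volume (to crop yield via irrigation volume → field slope → crop yield; to soil nitrogen via irrigation volume → planting date → hail damage → soil nitrogen); soil compaction (to crop yield via soil compaction → tillage intensity → field slope → crop yield; to soil nitrogen via soil compaction → hail damage → soil nitrogen).
Every other variable lacks a causal path to at least one of crop yield and soil nitrogen.

3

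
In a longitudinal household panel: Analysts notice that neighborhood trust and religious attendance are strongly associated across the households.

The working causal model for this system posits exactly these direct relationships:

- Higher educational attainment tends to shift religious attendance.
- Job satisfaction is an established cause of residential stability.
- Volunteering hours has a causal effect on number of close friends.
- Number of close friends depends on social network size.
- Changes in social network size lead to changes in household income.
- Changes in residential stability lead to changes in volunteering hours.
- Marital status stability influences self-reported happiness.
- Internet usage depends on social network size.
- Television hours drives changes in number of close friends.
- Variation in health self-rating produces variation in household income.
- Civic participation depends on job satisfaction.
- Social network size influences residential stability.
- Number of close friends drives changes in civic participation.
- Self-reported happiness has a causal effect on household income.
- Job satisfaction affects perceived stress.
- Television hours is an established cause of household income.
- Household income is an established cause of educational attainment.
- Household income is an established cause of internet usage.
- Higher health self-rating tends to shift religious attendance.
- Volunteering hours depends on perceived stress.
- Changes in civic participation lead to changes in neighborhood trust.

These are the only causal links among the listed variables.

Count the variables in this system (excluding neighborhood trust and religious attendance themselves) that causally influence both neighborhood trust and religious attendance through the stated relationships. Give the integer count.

The common causes are: social network size (to neighborhood trust via social network size → number of close friends → civic participation → neighborhood trust; to religious attendance via social network size → household income → educational attainment → religious attendance); television hours (to neighborhood trust via television hours → number of close friends → civic participation → neighborhood trust; to religious attendance via television hours → household income → educational attainment → religious attendance).
Every other variable lacks a causal path to at least one of neighborhood trust and religious attendance.

2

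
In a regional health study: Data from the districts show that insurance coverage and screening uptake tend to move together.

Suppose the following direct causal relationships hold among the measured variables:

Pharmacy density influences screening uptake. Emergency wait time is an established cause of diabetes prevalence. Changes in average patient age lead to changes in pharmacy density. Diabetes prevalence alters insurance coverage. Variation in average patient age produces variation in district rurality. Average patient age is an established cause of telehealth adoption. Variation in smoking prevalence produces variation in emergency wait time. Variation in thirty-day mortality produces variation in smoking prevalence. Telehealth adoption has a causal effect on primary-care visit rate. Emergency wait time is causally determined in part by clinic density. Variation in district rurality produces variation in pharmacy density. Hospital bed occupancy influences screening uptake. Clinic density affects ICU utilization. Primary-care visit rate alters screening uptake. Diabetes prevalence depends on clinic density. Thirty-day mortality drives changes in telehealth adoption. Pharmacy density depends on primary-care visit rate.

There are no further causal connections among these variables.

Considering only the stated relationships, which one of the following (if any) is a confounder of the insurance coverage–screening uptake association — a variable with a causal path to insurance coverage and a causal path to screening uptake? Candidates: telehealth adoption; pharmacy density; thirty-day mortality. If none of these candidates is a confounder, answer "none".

Thirty-day mortality causes insurance coverage (thirty-day mortality → smoking prevalence → emergency wait time → diabetes prevalence → insurance coverage) and also causes screening uptake (thirty-day mortality → telehealth adoption → primary-care visit rate → screening uptake); it is a common cause of both.
Each of the other candidates lacks a causal path to at least one of insurance coverage and screening uptake, so they do not confound the relationship.

thirty-day mortality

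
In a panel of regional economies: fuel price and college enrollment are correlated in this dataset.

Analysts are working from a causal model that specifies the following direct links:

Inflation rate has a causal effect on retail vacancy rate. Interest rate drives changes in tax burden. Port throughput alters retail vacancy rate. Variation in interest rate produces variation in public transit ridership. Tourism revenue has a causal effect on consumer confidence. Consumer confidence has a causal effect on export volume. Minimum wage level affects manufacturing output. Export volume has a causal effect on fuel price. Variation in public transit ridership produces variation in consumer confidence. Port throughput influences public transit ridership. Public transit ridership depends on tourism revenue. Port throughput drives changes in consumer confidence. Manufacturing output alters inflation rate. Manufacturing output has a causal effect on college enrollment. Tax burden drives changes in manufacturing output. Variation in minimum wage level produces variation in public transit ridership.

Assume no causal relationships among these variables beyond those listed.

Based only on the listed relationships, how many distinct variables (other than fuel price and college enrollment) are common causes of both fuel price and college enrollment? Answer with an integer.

2

The common causes are: interest rate (to fuel price via interest rate → public transit ridership → consumer confidence → export volume → fuel price; to college enrollment via interest rate → tax burden → manufacturing output → college enrollment); minimum wage level (to fuel price via minimum wage level → public transit ridership → consumer confidence → export volume → fuel price; to college enrollment via minimum wage level → manufacturing output → college enrollment).
Every other variable lacks a causal path to at least one of fuel price and college enrollment.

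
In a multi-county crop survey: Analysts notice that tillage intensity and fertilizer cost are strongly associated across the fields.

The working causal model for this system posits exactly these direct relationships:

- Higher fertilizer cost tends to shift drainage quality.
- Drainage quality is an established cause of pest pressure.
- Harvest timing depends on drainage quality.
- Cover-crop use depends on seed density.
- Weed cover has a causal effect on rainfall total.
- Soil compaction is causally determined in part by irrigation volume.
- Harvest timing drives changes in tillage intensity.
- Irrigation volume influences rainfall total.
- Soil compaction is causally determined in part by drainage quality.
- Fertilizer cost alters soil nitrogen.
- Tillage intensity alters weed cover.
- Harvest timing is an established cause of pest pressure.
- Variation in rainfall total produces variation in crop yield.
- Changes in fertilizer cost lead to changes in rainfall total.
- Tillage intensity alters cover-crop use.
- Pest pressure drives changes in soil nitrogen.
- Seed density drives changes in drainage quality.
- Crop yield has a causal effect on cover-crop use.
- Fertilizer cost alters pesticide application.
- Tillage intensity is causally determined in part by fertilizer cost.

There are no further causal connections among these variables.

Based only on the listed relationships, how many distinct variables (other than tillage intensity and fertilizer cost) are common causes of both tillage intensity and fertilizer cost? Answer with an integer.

No listed variable has a causal path to both tillage intensity and fertilizer cost, so there are no common causes.

0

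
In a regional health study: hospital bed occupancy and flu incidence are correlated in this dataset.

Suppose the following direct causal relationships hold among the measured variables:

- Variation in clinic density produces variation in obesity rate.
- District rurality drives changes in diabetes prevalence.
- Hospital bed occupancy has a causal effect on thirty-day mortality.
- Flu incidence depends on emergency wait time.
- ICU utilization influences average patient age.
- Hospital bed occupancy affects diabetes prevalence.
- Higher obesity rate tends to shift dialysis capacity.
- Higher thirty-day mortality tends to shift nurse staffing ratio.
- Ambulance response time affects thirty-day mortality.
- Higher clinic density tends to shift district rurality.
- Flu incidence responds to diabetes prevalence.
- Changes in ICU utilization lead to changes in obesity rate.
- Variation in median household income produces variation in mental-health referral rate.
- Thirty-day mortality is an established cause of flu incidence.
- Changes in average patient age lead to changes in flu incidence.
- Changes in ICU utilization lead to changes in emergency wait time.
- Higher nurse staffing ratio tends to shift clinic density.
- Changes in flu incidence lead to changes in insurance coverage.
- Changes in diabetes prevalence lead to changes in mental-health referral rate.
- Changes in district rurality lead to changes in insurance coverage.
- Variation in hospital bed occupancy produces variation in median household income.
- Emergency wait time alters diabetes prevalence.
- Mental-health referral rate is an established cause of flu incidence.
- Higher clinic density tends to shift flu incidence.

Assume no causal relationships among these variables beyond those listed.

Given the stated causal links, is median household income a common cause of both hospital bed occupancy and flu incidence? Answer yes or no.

no

Median household income has no stated causal path to hospital bed occupancy. A confounder must cause both variables, so median household income does not qualify.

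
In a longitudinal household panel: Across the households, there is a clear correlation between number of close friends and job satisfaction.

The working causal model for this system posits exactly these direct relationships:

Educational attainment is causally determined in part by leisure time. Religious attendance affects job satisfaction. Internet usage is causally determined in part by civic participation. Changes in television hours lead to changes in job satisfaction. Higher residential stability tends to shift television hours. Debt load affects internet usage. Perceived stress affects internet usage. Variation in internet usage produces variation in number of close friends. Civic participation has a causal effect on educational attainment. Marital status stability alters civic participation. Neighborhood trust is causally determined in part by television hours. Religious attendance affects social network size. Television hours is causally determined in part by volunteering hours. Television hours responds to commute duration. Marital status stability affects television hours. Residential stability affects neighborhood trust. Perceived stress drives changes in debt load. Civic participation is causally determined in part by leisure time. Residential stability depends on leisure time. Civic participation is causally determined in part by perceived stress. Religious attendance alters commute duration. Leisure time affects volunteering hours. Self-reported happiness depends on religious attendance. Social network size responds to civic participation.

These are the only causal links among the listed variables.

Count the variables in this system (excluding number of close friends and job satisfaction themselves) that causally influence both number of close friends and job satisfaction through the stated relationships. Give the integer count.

The common causes are: leisure time (to number of close friends via leisure time → civic participation → internet usage → number of close friends; to job satisfaction via leisure time → residential stability → television hours → job satisfaction); marital status stability (to number of close friends via marital status stability → civic participation → internet usage → number of close friends; to job satisfaction via marital status stability → television hours → job satisfaction).
Every other variable lacks a causal path to at least one of number of close friends and job satisfaction.

2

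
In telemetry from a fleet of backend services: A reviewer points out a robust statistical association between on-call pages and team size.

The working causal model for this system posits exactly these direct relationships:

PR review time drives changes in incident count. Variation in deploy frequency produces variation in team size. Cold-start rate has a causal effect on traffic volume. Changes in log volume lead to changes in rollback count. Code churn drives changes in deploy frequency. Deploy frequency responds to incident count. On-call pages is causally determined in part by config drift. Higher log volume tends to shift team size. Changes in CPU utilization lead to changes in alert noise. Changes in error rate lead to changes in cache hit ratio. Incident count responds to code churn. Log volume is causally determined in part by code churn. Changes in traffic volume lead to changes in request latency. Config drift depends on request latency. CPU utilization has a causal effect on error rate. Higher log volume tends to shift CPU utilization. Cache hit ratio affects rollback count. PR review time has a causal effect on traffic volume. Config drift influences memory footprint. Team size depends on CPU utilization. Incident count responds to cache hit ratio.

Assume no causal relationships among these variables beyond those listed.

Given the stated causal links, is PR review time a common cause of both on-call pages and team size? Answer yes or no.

yes

PR review time has a causal path to on-call pages (PR review time → traffic volume → request latency → config drift → on-call pages) and to team size (PR review time → incident count → deploy frequency → team size), so it is a common cause of both — a confounder.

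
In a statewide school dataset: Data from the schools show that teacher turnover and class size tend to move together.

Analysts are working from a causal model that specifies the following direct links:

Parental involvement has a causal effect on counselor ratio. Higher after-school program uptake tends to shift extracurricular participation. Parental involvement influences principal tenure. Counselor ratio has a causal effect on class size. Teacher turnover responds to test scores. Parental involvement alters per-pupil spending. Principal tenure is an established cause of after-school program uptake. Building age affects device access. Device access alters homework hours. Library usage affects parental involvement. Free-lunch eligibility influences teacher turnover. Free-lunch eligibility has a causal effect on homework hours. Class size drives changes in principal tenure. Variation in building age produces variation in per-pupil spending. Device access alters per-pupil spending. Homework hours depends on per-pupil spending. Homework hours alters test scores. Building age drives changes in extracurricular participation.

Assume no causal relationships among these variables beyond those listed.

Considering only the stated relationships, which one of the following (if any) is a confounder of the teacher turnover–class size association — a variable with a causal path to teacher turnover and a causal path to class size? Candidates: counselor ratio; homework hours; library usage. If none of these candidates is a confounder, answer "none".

library usage

Library usage causes teacher turnover (library usage → parental involvement → per-pupil spending → homework hours → test scores → teacher turnover) and also causes class size (library usage → parental involvement → counselor ratio → class size); it is a common cause of both.
Each of the other candidates lacks a causal path to at least one of teacher turnover and class size, so they do not confound the relationship.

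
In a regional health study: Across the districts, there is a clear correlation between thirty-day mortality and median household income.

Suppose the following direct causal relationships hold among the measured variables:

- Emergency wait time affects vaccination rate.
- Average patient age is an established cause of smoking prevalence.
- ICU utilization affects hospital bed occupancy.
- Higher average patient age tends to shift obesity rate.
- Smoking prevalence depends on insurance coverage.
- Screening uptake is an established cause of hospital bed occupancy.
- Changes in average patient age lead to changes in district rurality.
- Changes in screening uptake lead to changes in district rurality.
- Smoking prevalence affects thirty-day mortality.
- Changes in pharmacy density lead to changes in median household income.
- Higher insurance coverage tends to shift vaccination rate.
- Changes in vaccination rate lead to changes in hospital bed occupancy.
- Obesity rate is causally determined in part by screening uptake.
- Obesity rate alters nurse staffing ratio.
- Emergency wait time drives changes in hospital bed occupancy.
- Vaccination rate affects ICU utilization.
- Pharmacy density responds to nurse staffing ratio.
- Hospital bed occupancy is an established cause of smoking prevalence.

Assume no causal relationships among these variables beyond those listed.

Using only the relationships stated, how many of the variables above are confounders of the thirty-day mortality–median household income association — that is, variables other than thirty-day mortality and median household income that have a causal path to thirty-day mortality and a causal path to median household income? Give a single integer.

2

The common causes are: average patient age (to thirty-day mortality via average patient age → smoking prevalence → thirty-day mortality; to median household income via average patient age → obesity rate → nurse staffing ratio → pharmacy density → median household income); screening uptake (to thirty-day mortality via screening uptake → hospital bed occupancy → smoking prevalence → thirty-day mortality; to median household income via screening uptake → obesity rate → nurse staffing ratio → pharmacy density → median household income).
Every other variable lacks a causal path to at least one of thirty-day mortality and median household income.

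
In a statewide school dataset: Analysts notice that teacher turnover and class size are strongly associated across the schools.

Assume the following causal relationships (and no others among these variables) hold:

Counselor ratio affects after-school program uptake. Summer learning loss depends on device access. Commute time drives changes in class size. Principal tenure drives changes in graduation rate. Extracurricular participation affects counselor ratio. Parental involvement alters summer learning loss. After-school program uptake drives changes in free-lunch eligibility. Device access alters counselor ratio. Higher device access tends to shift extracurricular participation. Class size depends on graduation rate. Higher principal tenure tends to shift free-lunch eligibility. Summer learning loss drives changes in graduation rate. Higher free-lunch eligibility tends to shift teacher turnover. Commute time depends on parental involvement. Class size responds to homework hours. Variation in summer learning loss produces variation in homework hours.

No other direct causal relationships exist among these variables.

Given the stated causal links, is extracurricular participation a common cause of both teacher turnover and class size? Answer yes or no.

Extracurricular participation has no stated causal path to class size. A confounder must cause both variables, so extracurricular participation does not qualify.

no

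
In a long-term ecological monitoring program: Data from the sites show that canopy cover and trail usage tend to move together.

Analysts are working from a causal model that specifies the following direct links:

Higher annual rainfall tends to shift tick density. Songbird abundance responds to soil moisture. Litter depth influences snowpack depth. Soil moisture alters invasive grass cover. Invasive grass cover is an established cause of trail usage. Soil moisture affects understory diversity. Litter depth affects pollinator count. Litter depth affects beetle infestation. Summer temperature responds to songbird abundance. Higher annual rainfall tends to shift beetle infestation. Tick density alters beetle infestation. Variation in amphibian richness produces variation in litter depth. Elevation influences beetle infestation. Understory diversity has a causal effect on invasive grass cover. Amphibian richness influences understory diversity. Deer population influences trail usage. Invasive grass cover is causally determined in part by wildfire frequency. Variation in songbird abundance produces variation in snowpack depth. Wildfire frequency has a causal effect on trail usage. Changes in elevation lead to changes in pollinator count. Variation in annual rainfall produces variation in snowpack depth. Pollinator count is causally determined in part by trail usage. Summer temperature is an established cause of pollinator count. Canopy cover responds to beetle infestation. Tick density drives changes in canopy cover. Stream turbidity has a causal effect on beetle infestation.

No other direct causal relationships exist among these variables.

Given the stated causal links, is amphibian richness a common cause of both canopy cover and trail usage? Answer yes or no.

yes

Amphibian richness has a causal path to canopy cover (amphibian richness → litter depth → beetle infestation → canopy cover) and to trail usage (amphibian richness → understory diversity → invasive grass cover → trail usage), so it is a common cause of both — a confounder.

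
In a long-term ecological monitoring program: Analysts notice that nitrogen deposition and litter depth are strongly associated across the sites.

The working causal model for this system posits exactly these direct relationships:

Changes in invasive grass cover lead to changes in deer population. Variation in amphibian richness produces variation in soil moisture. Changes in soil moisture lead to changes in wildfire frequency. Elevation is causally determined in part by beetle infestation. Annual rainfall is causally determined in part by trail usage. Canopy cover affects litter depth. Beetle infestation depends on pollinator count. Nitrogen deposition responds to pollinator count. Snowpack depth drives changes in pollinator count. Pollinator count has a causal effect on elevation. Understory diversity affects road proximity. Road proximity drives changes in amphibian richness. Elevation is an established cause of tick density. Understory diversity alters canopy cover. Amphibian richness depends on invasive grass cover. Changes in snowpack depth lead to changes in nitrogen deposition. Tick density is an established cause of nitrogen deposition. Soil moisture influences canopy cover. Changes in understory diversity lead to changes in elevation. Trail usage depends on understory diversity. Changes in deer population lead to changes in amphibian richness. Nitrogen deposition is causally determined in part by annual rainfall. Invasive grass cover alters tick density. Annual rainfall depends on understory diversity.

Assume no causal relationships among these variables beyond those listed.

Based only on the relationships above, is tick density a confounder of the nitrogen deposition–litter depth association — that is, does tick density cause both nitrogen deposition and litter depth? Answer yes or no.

Tick density has no stated causal path to litter depth. A confounder must cause both variables, so tick density does not qualify.

no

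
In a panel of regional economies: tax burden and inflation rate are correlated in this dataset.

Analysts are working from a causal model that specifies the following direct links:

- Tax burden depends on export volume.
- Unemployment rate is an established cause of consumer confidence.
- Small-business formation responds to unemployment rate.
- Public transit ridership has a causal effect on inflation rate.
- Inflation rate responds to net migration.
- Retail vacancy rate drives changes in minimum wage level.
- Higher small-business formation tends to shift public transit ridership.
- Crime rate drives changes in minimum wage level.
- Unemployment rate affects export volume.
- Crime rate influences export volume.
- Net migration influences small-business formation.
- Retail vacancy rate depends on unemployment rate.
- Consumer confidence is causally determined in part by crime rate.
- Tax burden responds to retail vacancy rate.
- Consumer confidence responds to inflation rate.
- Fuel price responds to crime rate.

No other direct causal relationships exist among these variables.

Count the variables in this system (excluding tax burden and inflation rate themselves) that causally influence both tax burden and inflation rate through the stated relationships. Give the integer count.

The common causes are: unemployment rate (to tax burden via unemployment rate → export volume → tax burden; to inflation rate via unemployment rate → small-business formation → public transit ridership → inflation rate).
Every other variable lacks a causal path to at least one of tax burden and inflation rate.

1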